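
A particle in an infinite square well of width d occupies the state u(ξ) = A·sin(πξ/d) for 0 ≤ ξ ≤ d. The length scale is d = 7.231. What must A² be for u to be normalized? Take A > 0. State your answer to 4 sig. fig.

The normalization condition is ∫|u|² dξ = 1 from 0 to d.
Using sin²θ = (1 − cos 2θ)/2, ∫|u|² dξ = A²·(d/2).
So A² = (d/2)^(−1).
Substituting d = 7.231 gives A² = 0.27659, so A = 0.52592.

A^2 ≈ 0.2766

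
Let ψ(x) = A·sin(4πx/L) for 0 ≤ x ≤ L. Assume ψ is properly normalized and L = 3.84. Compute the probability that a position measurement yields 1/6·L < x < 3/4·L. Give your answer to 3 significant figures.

The probability is P = ∫ |ψ|² dx over [1/6·L, 3/4·L].
The normalization integral ∫|ψ|²dx over the whole domain equals L/2·A², and A² cancels in the ratio.
Let u = x/L; then A² and the length scale cancel, so P = ∫_{1/6}^{3/4} sin(4·π·u)^2 du ÷ ∫_{0}^{1} sin(4·π·u)^2 du.
An antiderivative of sin(4·π·u)^2 is u/2 - sin(4·π·u)·cos(4·π·u)/(8·π); evaluating from 1/6 to 3/4 gives -√(3)/(32·π) + 7/24, while the full integral is 1/2.
This works out to P = -√(3)/(16·π) + 7/12.

P ≈ 0.549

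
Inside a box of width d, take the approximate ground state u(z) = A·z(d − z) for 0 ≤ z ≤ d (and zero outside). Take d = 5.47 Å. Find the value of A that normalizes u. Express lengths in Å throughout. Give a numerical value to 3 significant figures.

Require ∫ |u|² dz = 1 over the whole domain.
Expanding the polynomial and integrating term by term, the integral (without the A² prefactor) comes out to d^5/30.
Setting this equal to 1 gives A² = 1/(d^5/30).
With d = 5.47: A² = 0.006126 and A = 0.07827.

A ≈ 0.0783 Å^(-5/2)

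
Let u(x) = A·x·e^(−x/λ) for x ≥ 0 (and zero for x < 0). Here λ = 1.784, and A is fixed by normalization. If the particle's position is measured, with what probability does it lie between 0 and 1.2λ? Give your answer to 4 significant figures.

|u|² is the probability density, so P = ∫_{0}^{1.2λ} |u|² dx.
The normalization integral ∫|u|²dx over the whole domain equals λ^3/4·A², and A² cancels in the ratio.
Substituting t = x/λ, A² and the length scale cancel in the ratio: P = ∫_{0}^{1.2} t^2·e^(-2·t) dt / ∫_{0}^{∞} t^2·e^(-2·t) dt.
Using ∫ t^2·e^(-2·t) dt = -(2·t^2 + 2·t + 1)·e^(-2·t)/4, the numerator is 1/4 - 157·e^(-12/5)/100 and the denominator is 1/4.
This works out to P = 0.43029.

P ≈ 0.4303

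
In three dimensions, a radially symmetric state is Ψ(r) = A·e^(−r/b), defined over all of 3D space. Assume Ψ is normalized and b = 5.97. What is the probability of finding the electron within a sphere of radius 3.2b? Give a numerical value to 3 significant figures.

P ≈ 0.954

With dV = 4πr²dr, the probability is ∫|Ψ|² dV over r ≤ 3.2b.
A² is fixed by ∫₀^∞ 4πr²|Ψ|² dr = 1, i.e. A² = (π·b^3)^(−1).
Let u = r/b; then A², 4π and the length scale all cancel, so P = ∫_{0}^{3.2} u^2·e^(-2·u) du ÷ ∫_{0}^{∞} u^2·e^(-2·u) du.
An antiderivative of u^2·e^(-2·u) is -(2·u^2 + 2·u + 1)·e^(-2·u)/4; evaluating from 0 to 3.2 gives 1/4 - 697·e^(-32/5)/100, while the full integral is 1/4.
Taking the ratio yields P = 0.9537.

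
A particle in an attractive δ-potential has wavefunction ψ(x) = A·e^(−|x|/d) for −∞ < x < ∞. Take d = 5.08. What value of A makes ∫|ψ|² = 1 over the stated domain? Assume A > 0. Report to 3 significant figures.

We need A² ∫|f|² dx = 1, taking the integral from −∞ to ∞.
With ∫₀^∞ x^0 e^(−αx) dx = 0!/α^1, with ψ = A·e^(−|x|/d), the integral evaluates to A²·[d].
So A² = (d)^(−1).
With d = 5.08: A² = 0.1969 and A = 0.4437.

A ≈ 0.444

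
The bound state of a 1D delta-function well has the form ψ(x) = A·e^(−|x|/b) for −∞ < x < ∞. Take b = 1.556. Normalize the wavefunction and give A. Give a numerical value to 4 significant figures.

A ≈ 0.8017

Normalization requires ∫|ψ|² dx = 1, integrated from −∞ to ∞.
∫|ψ|² dx = A²·(b).
Hence A² = 1/[b].
With b = 1.556: A² = 0.64267 and A = 0.80167.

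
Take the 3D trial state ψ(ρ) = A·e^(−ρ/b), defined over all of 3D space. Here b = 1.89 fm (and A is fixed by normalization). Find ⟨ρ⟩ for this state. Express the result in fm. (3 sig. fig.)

The expectation value is the |ψ|²-weighted average of ρ: ∫ ρ|ψ|² 4πρ² dρ.
Since the A² factors cancel between numerator and denominator, ⟨ρ⟩ = 3·b/2.
Putting b = 1.89 gives 2.835.

⟨ρ⟩ ≈ 2.84 fm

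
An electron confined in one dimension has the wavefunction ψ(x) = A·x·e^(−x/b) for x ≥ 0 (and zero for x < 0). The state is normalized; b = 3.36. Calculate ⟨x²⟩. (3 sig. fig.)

⟨x^2⟩ ≈ 33.9

⟨x²⟩ = ∫ x^2 |ψ|² dx over the full domain.
Evaluating both integrals, ⟨x²⟩ = 3·b^2.
With b = 3.36, ⟨x^2⟩ = 33.87.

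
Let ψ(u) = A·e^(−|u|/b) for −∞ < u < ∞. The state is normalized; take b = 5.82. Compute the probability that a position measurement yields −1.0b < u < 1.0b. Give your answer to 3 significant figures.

P = ∫_{−1.0b}^{1.0b} |ψ(u)|² du.
The normalization integral ∫|ψ|²du over the whole domain equals b·A², and A² cancels in the ratio.
By symmetry take twice the u ≥ 0 contribution in numerator and denominator; the 2's cancel. Substituting t = u/b, A² and the length scale cancel in the ratio: P = ∫_{0}^{1.0} e^(-2·t) dt / ∫_{0}^{∞} e^(-2·t) dt.
With ∫ e^(-2·t) dt = -e^(-2·t)/2 + C, the region integral is 1/2 - e^(-2)/2 and the full one is 1/2.
The result is P = 0.8647.

P ≈ 0.865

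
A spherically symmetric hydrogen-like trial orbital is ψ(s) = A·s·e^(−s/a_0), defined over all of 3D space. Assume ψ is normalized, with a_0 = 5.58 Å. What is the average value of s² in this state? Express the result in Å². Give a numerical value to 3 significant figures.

The expectation value is the |ψ|²-weighted average of s^2: ∫ s^2|ψ|² 4πs² ds.
Recall ∫₀^∞ s^m e^(−s/β) ds = m!·β^(m+1), evaluating both integrals, ⟨s²⟩ = 15·a_0^2/2.
Putting a_0 = 5.58 gives 233.5.

⟨s^2⟩ ≈ 234 Å^2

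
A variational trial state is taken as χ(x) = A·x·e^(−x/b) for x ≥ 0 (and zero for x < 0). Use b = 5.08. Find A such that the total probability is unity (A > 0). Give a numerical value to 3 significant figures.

A ≈ 0.175

Normalization requires ∫|χ|² dx = 1, integrated from 0 to ∞.
The integral (without the A² prefactor) comes out to b^3/4.
Hence A² = 1/[b^3/4].
Plugging in b = 5.08 yields A = 0.1747.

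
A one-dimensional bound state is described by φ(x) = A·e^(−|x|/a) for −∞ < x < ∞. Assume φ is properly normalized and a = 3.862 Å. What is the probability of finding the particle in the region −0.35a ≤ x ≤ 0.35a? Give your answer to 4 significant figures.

P ≈ 0.5034

The probability is P = ∫ |φ|² dx over [−0.35a, 0.35a].
Since A² = 1/(a), this is the region integral divided by the full normalization integral.
By symmetry take twice the x ≥ 0 contribution in numerator and denominator; the 2's cancel. Substituting u = x/a, A² and the length scale cancel in the ratio: P = ∫_{0}^{0.35} e^(-2·u) du / ∫_{0}^{∞} e^(-2·u) du.
An antiderivative of e^(-2·u) is -e^(-2·u)/2; evaluating from 0 to 0.35 gives 1/2 - e^(-7/10)/2, while the full integral is 1/2.
This works out to P = 0.50341.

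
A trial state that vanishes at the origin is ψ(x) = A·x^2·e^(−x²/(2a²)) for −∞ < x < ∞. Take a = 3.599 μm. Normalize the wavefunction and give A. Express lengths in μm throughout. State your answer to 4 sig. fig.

Normalization requires ∫|ψ|² dx = 1, integrated from −∞ to ∞.
Using the Gaussian integral ∫_{−∞}^{∞} e^(−αx²) dx = √(π/α), carrying out the integral gives A² · 3·√(π)·a^5/4.
So A² = (3·√(π)·a^5/4)^(−1).
Substituting a = 3.599 gives A² = 0.0012458, so A = 0.035296.

A ≈ 0.03530 μm^(-5/2)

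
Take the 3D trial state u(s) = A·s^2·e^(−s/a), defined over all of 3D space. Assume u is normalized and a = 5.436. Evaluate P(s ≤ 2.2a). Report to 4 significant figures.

P ≈ 0.1564

P = ∫ |u|² 4πs² ds over s ≤ 2.2a.
Normalization gives A² = 1/(45·π·a^7/2).
Substituting t = s/a, A², 4π and the length scale all cancel in the ratio: P = ∫_{0}^{2.2} t^6·e^(-2·t) dt / ∫_{0}^{∞} t^6·e^(-2·t) dt.
An antiderivative of t^6·e^(-2·t) is -(4·t^6 + 12·t^5 + 30·t^4 + 60·t^3 + 90·t^2 + 90·t + 45)·e^(-2·t)/8; evaluating from 0 to 2.2 gives ≈ 0.879496, while the full integral is 45/8.
This evaluates to P = 0.15635.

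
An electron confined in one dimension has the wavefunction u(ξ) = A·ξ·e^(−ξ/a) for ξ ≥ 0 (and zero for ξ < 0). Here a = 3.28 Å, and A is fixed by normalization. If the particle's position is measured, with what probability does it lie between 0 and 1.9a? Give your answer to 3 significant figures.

|u|² is the probability density, so P = ∫_{0}^{1.9a} |u|² dξ.
Since A² = 1/(a^3/4), this is the region integral divided by the full normalization integral.
In terms of t = ξ/a (A² and the length scale cancel between numerator and denominator), P = [∫_{0}^{1.9} t^2·e^(-2·t) dt] / [∫_{0}^{∞} t^2·e^(-2·t) dt].
An antiderivative of t^2·e^(-2·t) is -(2·t^2 + 2·t + 1)·e^(-2·t)/4; evaluating from 0 to 1.9 gives 1/4 - 601·e^(-19/5)/200, while the full integral is 1/4.
This works out to P = 0.7311.

P ≈ 0.731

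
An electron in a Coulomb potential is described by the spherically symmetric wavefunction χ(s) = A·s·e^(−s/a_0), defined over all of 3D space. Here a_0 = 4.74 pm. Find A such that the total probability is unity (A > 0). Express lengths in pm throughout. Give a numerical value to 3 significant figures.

The normalization condition is ∫|χ|² 4πs² ds = 1 from 0 to ∞.
The angular integral contributes 4π, leaving ∫₀^∞ s²|χ|² ds.
With ∫₀^∞ s^4 e^(−αs) ds = 4!/α^5, ∫|χ|² 4πs² ds = A²·(3·π·a_0^5).
With a_0 = 4.74: A² = 0.00004434 and A = 0.006659.

A ≈ 0.00666 pm^(-5/2)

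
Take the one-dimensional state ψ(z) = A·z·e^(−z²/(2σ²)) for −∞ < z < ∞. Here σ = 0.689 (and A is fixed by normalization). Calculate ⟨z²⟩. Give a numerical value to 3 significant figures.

The expectation value is the |ψ|²-weighted average of z^2: ∫ z^2|ψ|² dz.
Using the Gaussian integral ∫_{−∞}^{∞} e^(−αz²) dz = √(π/α), the ratio of the moment integral to the normalization integral gives ⟨z²⟩ = 3·σ^2/2.
With σ = 0.689, ⟨z^2⟩ = 0.7121.

⟨z^2⟩ ≈ 0.712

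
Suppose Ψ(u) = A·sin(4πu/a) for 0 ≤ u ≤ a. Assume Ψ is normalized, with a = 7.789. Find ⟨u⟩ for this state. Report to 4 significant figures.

⟨u⟩ ≈ 3.895

⟨u⟩ = ∫ u |Ψ|² du over the full domain.
Evaluating both integrals, ⟨u⟩ = a/2.
With a = 7.789, ⟨u⟩ = 3.8945.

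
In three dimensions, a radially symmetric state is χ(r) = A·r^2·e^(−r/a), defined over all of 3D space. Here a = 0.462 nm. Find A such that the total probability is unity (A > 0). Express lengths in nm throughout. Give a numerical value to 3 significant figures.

A ≈ 1.77 nm^(-7/2)

Require ∫ |χ|² 4πr² dr = 1 over the whole domain.
With χ = A·r^2·e^(−r/a), the integral evaluates to A²·[45·π·a^7/2].
Setting this equal to 1 gives A² = 1/(45·π·a^7/2).
Substituting a = 0.462 gives A² = 3.149, so A = 1.775.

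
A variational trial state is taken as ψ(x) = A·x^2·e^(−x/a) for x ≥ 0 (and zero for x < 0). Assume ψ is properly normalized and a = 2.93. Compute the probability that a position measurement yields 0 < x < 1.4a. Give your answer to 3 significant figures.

P ≈ 0.152

The probability is P = ∫ |ψ|² dx over [0, 1.4a].
Since A² = 1/(3·a^5/4), this is the region integral divided by the full normalization integral.
Substituting u = x/a, A² and the length scale cancel in the ratio: P = ∫_{0}^{1.4} u^4·e^(-2·u) du / ∫_{0}^{∞} u^4·e^(-2·u) du.
Using ∫ u^4·e^(-2·u) du = -(u^4/2 + u^3 + 3·u^2/2 + 3·u/2 + 3/4)·e^(-2·u), the numerator is ≈ 0.11424 and the denominator is 3/4.
Taking the ratio, P = 0.1523.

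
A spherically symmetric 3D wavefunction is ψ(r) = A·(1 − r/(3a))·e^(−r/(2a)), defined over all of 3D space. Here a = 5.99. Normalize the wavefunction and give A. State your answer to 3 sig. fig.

We need A² ∫|f|² 4πr² dr = 1, taking the integral from 0 to ∞.
The angular integral contributes 4π, leaving ∫₀^∞ r²|ψ|² dr.
The integral (without the A² prefactor) comes out to 8·π·a^3/3.
Substituting a = 5.99 gives A² = 0.0005554, so A = 0.02357.

A ≈ 0.0236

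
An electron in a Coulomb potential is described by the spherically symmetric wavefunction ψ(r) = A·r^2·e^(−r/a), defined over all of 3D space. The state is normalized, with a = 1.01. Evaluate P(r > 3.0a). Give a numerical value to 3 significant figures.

Integrate the radial probability density 4πr²|ψ|² over r > 3.0a.
A² is fixed by ∫₀^∞ 4πr²|ψ|² dr = 1, i.e. A² = (45·π·a^7/2)^(−1).
In terms of u = r/a (A², 4π and the length scale all cancel between numerator and denominator), P = [∫_{3.0}^{∞} u^6·e^(-2·u) du] / [∫_{0}^{∞} u^6·e^(-2·u) du].
Using ∫ u^6·e^(-2·u) du = -(4·u^6 + 12·u^5 + 30·u^4 + 60·u^3 + 90·u^2 + 90·u + 45)·e^(-2·u)/8, the numerator is ≈ 3.4105 and the denominator is 45/8.
The region integral divided by the full integral gives P = 0.6063.

P ≈ 0.606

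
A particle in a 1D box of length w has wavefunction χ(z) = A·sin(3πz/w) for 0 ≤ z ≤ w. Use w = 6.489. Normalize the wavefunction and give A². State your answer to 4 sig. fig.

Require ∫ |χ|² dz = 1 over the whole domain.
With ∫₀^w sin²(nπz/w) dz = w/2, ∫|χ|² dz = A²·(w/2).
Hence A² = 1/[w/2].
With w = 6.489: A² = 0.30821 and A = 0.55517.

A^2 ≈ 0.3082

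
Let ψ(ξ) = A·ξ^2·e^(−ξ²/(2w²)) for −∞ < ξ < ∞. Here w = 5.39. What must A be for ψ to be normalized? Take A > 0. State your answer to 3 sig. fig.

A ≈ 0.0129

Require ∫ |ψ|² dξ = 1 over the whole domain.
Differentiating ∫e^(−αξ²) dξ = √(π/α) under α to get the higher moments, the integral (without the A² prefactor) comes out to 3·√(π)·w^5/4.
Hence A² = 1/[3·√(π)·w^5/4].
With w = 5.39: A² = 0.0001654 and A = 0.01286.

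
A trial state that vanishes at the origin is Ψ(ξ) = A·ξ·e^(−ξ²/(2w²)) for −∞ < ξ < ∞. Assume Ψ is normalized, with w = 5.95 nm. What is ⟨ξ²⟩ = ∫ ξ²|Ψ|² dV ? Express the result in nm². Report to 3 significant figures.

By definition ⟨ξ²⟩ = ∫ ξ^2 |Ψ(ξ)|² dξ.
With ∫_{−∞}^{∞} ξ^(2m) e^(−αξ²) dξ = (2m−1)!!·√π / (2^m α^(m+1/2)), evaluating both integrals, ⟨ξ²⟩ = 3·w^2/2.
Putting w = 5.95 gives 53.10.

⟨ξ^2⟩ ≈ 53.1 nm^2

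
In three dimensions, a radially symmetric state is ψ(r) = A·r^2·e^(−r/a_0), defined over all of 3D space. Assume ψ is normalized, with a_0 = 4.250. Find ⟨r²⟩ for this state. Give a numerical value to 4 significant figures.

⟨r^2⟩ ≈ 252.9

By definition ⟨r²⟩ = ∫ r^2 |ψ(r)|² 4πr² dr.
With ∫₀^∞ r^8 e^(−αr) dr = 8!/α^9, evaluating both integrals, ⟨r²⟩ = 14·a_0^2.
With a_0 = 4.250, ⟨r^2⟩ = 252.88.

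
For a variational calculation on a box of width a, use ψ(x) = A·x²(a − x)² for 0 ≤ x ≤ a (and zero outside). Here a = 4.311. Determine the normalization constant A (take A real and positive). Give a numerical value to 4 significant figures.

We need A² ∫|f|² dx = 1, taking the integral from 0 to a.
The integral (without the A² prefactor) comes out to a^9/630.
Substituting a = 4.311 gives A² = 0.0012250, so A = 0.035000.

A ≈ 0.03500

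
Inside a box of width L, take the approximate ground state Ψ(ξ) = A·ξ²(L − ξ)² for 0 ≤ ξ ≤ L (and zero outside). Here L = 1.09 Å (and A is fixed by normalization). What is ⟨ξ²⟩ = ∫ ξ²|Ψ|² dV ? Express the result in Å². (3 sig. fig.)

⟨ξ^2⟩ ≈ 0.324 Å^2

By definition ⟨ξ²⟩ = ∫ ξ^2 |Ψ(ξ)|² dξ.
Expanding the polynomial and integrating term by term, since the A² factors cancel between numerator and denominator, ⟨ξ²⟩ = 3·L^2/11.
Putting L = 1.09 gives 0.3240.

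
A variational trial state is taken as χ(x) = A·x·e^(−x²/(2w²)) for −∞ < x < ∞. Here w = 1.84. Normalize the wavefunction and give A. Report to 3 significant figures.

A ≈ 0.426

Normalization requires ∫|χ|² dx = 1, integrated from −∞ to ∞.
With χ = A·x·e^(−x²/(2w²)), the integral evaluates to A²·[√(π)·w^3/2].
So A² = (√(π)·w^3/2)^(−1).
Substituting w = 1.84 gives A² = 0.1811, so A = 0.4256.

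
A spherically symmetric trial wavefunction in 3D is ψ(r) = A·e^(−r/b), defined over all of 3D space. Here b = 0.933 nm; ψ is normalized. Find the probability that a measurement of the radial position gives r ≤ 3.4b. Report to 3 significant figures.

P ≈ 0.966

Integrate the radial probability density 4πr²|ψ|² over r ≤ 3.4b.
The full normalization integral is A²·[π·b^3] = 1, fixing A².
In terms of u = r/b (A², 4π and the length scale all cancel between numerator and denominator), P = [∫_{0}^{3.4} u^2·e^(-2·u) du] / [∫_{0}^{∞} u^2·e^(-2·u) du].
Using ∫ u^2·e^(-2·u) du = -(2·u^2 + 2·u + 1)·e^(-2·u)/4, the numerator is 1/4 - 773·e^(-34/5)/100 and the denominator is 1/4.
The region integral divided by the full integral gives P = 0.9656.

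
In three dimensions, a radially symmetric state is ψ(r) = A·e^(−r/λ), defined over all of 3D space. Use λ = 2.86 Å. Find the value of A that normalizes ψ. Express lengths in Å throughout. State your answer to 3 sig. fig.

A ≈ 0.117 Å^(-3/2)

The normalization condition is ∫|ψ|² 4πr² dr = 1 from 0 to ∞.
Using ∫₀^∞ rⁿ e^(−αr) dr = n!/αⁿ⁺¹, the integral (without the A² prefactor) comes out to π·λ^3.
Substituting λ = 2.86 gives A² = 0.01361, so A = 0.1166.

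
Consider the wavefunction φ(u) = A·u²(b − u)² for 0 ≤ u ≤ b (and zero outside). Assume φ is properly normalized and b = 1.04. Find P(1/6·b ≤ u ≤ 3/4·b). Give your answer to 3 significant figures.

The probability is P = ∫ |φ|² du over [1/6·b, 3/4·b].
With A² fixed by ∫|φ|² = 1, i.e. A² = (b^9/630)^(−1), substitute and integrate.
Substituting t = u/b, A² and the length scale cancel in the ratio: P = ∫_{1/6}^{3/4} t^4·(1 - t)^4 dt / ∫_{0}^{1} t^4·(1 - t)^4 dt.
Using ∫ t^4·(1 - t)^4 dt = t^5·(70·t^4 - 315·t^3 + 540·t^2 - 420·t + 126)/630, the numerator is ≈ 0.0014954 and the denominator is 1/630.
Evaluating gives P = 0.9421.

P ≈ 0.942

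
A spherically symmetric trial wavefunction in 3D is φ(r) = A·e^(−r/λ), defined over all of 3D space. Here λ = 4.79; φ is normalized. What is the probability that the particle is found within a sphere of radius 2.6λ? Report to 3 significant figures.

P ≈ 0.891

P = ∫ |φ|² 4πr² dr over r ≤ 2.6λ.
Normalization gives A² = 1/(π·λ^3).
In terms of u = r/λ (A², 4π and the length scale all cancel between numerator and denominator), P = [∫_{0}^{2.6} u^2·e^(-2·u) du] / [∫_{0}^{∞} u^2·e^(-2·u) du].
With ∫ u^2·e^(-2·u) du = -(2·u^2 + 2·u + 1)·e^(-2·u)/4 + C, the region integral is 1/4 - 493·e^(-26/5)/100 and the full one is 1/4.
Taking the ratio yields P = 0.8912.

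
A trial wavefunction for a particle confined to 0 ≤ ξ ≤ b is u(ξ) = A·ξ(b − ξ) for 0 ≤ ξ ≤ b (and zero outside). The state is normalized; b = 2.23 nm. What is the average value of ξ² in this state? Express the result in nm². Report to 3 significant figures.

⟨ξ^2⟩ ≈ 1.42 nm^2

By definition ⟨ξ²⟩ = ∫ ξ^2 |u(ξ)|² dξ.
Expanding the polynomial and integrating term by term, the ratio of the moment integral to the normalization integral gives ⟨ξ²⟩ = 2·b^2/7.
Putting b = 2.23 gives 1.421.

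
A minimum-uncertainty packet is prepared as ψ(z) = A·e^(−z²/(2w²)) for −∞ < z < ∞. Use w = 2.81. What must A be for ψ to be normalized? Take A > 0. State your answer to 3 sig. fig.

A ≈ 0.448

Require ∫ |ψ|² dz = 1 over the whole domain.
With ψ = A·e^(−z²/(2w²)), the integral evaluates to A²·[√(π)·w].
Hence A² = 1/[√(π)·w].
With w = 2.81: A² = 0.2008 and A = 0.4481.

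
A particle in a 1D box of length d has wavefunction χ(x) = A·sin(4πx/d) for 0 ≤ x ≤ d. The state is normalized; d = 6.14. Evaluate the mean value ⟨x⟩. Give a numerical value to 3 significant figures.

⟨x⟩ ≈ 3.07

⟨x⟩ = ∫ x |χ|² dx over the full domain.
The ratio of the moment integral to the normalization integral gives ⟨x⟩ = d/2.
Putting d = 6.14 gives 3.070.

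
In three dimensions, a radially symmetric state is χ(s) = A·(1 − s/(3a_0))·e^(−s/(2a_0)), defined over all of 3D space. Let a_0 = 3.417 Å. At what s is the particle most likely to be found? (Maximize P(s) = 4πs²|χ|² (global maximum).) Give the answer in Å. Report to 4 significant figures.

s ≈ 3.417 Å

Differentiate P(s) = 4πs²|χ|² with respect to s and set to zero.
This gives s = a_0.
With a_0 = 3.417, the most probable radial distance is 3.4170 Å.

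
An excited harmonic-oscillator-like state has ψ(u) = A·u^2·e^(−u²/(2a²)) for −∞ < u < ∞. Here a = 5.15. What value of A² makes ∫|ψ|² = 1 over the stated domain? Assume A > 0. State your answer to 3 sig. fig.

A^2 ≈ 0.000208

Normalization requires ∫|ψ|² du = 1, integrated from −∞ to ∞.
Using the Gaussian integral ∫_{−∞}^{∞} e^(−αu²) du = √(π/α), with ψ = A·u^2·e^(−u²/(2a²)), the integral evaluates to A²·[3·√(π)·a^5/4].
Substituting a = 5.15 gives A² = 0.0002076, so A = 0.01441.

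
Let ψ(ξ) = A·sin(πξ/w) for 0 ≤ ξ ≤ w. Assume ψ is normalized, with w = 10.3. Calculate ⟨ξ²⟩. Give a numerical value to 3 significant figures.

⟨ξ²⟩ = ∫ ξ^2 |ψ|² dξ over the full domain.
Using sin²θ = (1 − cos 2θ)/2, evaluating both integrals, ⟨ξ²⟩ = -w^2/(2·π^2) + w^2/3.
Putting w = 10.3 gives 29.99.

⟨ξ^2⟩ ≈ 30.0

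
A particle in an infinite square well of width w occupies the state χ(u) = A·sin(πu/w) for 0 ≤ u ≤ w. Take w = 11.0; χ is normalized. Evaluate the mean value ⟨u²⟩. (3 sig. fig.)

The expectation value is the |χ|²-weighted average of u^2: ∫ u^2|χ|² du.
Using sin²θ = (1 − cos 2θ)/2, since the A² factors cancel between numerator and denominator, ⟨u²⟩ = -w^2/(2·π^2) + w^2/3.
Putting w = 11.0 gives 34.20.

⟨u^2⟩ ≈ 34.2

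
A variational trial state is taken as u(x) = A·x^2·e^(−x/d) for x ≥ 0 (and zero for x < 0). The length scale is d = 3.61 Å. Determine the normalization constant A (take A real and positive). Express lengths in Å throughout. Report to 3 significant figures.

Normalization requires ∫|u|² dx = 1, integrated from 0 to ∞.
With ∫₀^∞ x^4 e^(−αx) dx = 4!/α^5, carrying out the integral gives A² · 3·d^5/4.
Hence A² = 1/[3·d^5/4].
With d = 3.61: A² = 0.002175 and A = 0.04663.

A ≈ 0.0466 Å^(-5/2)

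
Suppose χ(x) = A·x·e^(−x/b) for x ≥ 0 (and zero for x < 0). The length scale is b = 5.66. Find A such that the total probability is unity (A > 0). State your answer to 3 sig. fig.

We need A² ∫|f|² dx = 1, taking the integral from 0 to ∞.
The integral (without the A² prefactor) comes out to b^3/4.
So A² = (b^3/4)^(−1).
Substituting b = 5.66 gives A² = 0.02206, so A = 0.1485.

A ≈ 0.149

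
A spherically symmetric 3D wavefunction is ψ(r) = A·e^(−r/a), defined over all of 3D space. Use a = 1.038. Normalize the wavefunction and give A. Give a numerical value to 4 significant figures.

A ≈ 0.5335

The normalization condition is ∫|ψ|² 4πr² dr = 1 from 0 to ∞.
The angular integral contributes 4π, leaving ∫₀^∞ r²|ψ|² dr.
With ψ = A·e^(−r/a), the integral evaluates to A²·[π·a^3].
So A² = (π·a^3)^(−1).
With a = 1.038: A² = 0.28462 and A = 0.53349.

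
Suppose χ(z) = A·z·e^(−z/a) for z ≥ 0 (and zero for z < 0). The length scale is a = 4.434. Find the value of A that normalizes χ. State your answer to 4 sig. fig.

A ≈ 0.2142

Normalization requires ∫|χ|² dz = 1, integrated from 0 to ∞.
With χ = A·z·e^(−z/a), the integral evaluates to A²·[a^3/4].
With a = 4.434: A² = 0.045885 and A = 0.21421.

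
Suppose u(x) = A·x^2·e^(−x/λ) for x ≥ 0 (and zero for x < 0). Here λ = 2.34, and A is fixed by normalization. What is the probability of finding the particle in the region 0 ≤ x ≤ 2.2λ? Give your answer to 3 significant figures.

The probability is P = ∫ |u|² dx over [0, 2.2λ].
With A² fixed by ∫|u|² = 1, i.e. A² = (3·λ^5/4)^(−1), substitute and integrate.
Let t = x/λ; then A² and the length scale cancel, so P = ∫_{0}^{2.2} t^4·e^(-2·t) dt ÷ ∫_{0}^{∞} t^4·e^(-2·t) dt.
Using ∫ t^4·e^(-2·t) dt = -(t^4/2 + t^3 + 3·t^2/2 + 3·t/2 + 3/4)·e^(-2·t), the numerator is ≈ 0.33661 and the denominator is 3/4.
Evaluating gives P = 0.4488.

P ≈ 0.449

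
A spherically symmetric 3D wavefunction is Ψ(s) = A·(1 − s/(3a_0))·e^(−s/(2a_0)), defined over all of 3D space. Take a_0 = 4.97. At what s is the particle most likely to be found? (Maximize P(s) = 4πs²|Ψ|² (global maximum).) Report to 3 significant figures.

s ≈ 4.97

The maximum of P(s) = 4πs²|Ψ|² occurs where its derivative vanishes.
Solving yields s = a_0.
With a_0 = 4.97, the most probable radial distance is 4.970.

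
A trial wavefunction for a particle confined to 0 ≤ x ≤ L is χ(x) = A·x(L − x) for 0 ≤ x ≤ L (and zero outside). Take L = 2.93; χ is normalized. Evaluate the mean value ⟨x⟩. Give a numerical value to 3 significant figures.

⟨x⟩ ≈ 1.47

⟨x⟩ = ∫ x |χ|² dx over the full domain.
Expanding the polynomial and integrating term by term, the ratio of the moment integral to the normalization integral gives ⟨x⟩ = L/2.
With L = 2.93, ⟨x⟩ = 1.465.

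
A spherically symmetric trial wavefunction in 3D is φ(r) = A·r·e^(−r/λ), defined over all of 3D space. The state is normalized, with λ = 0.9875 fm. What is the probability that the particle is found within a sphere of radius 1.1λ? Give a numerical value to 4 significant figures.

P ≈ 0.07250

Integrate the radial probability density 4πr²|φ|² over r ≤ 1.1λ.
A² is fixed by ∫₀^∞ 4πr²|φ|² dr = 1, i.e. A² = (3·π·λ^5)^(−1).
In terms of u = r/λ (A², 4π and the length scale all cancel between numerator and denominator), P = [∫_{0}^{1.1} u^4·e^(-2·u) du] / [∫_{0}^{∞} u^4·e^(-2·u) du].
An antiderivative of u^4·e^(-2·u) is -(u^4/2 + u^3 + 3·u^2/2 + 3·u/2 + 3/4)·e^(-2·u); evaluating from 0 to 1.1 gives ≈ 0.0543722, while the full integral is 3/4.
The region integral divided by the full integral gives P = 0.072496.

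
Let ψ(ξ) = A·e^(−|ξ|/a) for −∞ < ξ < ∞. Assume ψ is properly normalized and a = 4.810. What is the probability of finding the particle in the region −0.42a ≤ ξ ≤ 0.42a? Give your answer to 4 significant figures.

P ≈ 0.5683

P = ∫_{−0.42a}^{0.42a} |ψ(ξ)|² dξ.
The normalization integral ∫|ψ|²dξ over the whole domain equals a·A², and A² cancels in the ratio.
Both integrals are even about ξ = 0, so only the ξ ≥ 0 halves are needed (the factors of 2 cancel). Substituting u = ξ/a, A² and the length scale cancel in the ratio: P = ∫_{0}^{0.42} e^(-2·u) du / ∫_{0}^{∞} e^(-2·u) du.
Using ∫ e^(-2·u) du = -e^(-2·u)/2, the numerator is 1/2 - e^(-21/25)/2 and the denominator is 1/2.
The result is P = 0.56829.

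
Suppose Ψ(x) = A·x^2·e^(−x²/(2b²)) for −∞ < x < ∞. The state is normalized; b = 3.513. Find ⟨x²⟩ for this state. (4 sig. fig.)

By definition ⟨x²⟩ = ∫ x^2 |Ψ(x)|² dx.
The ratio of the moment integral to the normalization integral gives ⟨x²⟩ = 5·b^2/2.
With b = 3.513, ⟨x^2⟩ = 30.853.

⟨x^2⟩ ≈ 30.85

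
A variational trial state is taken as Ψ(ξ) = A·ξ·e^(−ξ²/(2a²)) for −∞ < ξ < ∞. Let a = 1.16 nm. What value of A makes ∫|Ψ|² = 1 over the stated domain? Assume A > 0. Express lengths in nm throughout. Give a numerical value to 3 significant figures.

Normalization requires ∫|Ψ|² dξ = 1, integrated from −∞ to ∞.
With ∫_{−∞}^{∞} ξ^(2m) e^(−αξ²) dξ = (2m−1)!!·√π / (2^m α^(m+1/2)), the integral (without the A² prefactor) comes out to √(π)·a^3/2.
Setting this equal to 1 gives A² = 1/(√(π)·a^3/2).
With a = 1.16: A² = 0.7229 and A = 0.8502.

A ≈ 0.850 nm^(-3/2)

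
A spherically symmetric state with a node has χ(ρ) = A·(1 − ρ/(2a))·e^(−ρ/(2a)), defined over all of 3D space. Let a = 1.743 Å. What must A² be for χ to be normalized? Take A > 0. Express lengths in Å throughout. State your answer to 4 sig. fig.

A^2 ≈ 0.007514 Å^(-3)

The normalization condition is ∫|χ|² 4πρ² dρ = 1 from 0 to ∞.
(Spherical symmetry: dV = 4πρ² dρ.)
With χ = A·(1 − ρ/(2a))·e^(−ρ/(2a)), the integral evaluates to A²·[8·π·a^3].
Hence A² = 1/[8·π·a^3].
With a = 1.743: A² = 0.0075139 and A = 0.086683.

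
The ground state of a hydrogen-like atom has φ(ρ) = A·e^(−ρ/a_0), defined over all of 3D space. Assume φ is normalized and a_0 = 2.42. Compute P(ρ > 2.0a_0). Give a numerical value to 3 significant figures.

With dV = 4πρ²dρ, the probability is ∫|φ|² dV over ρ > 2.0a_0.
The full normalization integral is A²·[π·a_0^3] = 1, fixing A².
In terms of u = ρ/a_0 (A², 4π and the length scale all cancel between numerator and denominator), P = [∫_{2.0}^{∞} u^2·e^(-2·u) du] / [∫_{0}^{∞} u^2·e^(-2·u) du].
An antiderivative of u^2·e^(-2·u) is -(2·u^2 + 2·u + 1)·e^(-2·u)/4; evaluating from 2.0 to ∞ gives 13·e^(-4)/4, while the full integral is 1/4.
This evaluates to P = 0.2381.

P ≈ 0.238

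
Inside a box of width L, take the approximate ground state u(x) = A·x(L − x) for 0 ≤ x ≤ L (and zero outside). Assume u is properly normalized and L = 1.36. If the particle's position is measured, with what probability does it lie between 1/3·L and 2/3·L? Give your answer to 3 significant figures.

The probability is P = ∫ |u|² dx over [1/3·L, 2/3·L].
The normalization integral ∫|u|²dx over the whole domain equals L^5/30·A², and A² cancels in the ratio.
Substituting t = x/L, A² and the length scale cancel in the ratio: P = ∫_{1/3}^{2/3} t^2·(1 - t)^2 dt / ∫_{0}^{1} t^2·(1 - t)^2 dt.
Using ∫ t^2·(1 - t)^2 dt = t^3·(6·t^2 - 15·t + 10)/30, the numerator is 47/2430 and the denominator is 1/30.
This works out to P = 47/81.

P ≈ 0.580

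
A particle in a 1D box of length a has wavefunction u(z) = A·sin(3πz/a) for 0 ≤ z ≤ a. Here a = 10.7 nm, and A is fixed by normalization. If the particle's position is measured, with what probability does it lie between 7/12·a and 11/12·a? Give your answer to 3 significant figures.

P ≈ 0.333

P = ∫_{7/12·a}^{11/12·a} |u(z)|² dz.
The normalization integral ∫|u|²dz over the whole domain equals a/2·A², and A² cancels in the ratio.
Substituting t = z/a, A² and the length scale cancel in the ratio: P = ∫_{7/12}^{11/12} sin(3·π·t)^2 dt / ∫_{0}^{1} sin(3·π·t)^2 dt.
With ∫ sin(3·π·t)^2 dt = t/2 - sin(6·π·t)/(12·π) + C, the region integral is 1/6 and the full one is 1/2.
This works out to P = 1/3.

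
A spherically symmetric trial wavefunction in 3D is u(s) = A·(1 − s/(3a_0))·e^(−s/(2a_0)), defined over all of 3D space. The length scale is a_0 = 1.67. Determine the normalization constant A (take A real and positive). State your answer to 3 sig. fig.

Normalization requires ∫|u|² 4πs² ds = 1, integrated from 0 to ∞.
The angular integral contributes 4π, leaving ∫₀^∞ s²|u|² ds.
Recall ∫₀^∞ s^m e^(−s/β) ds = m!·β^(m+1), the integral (without the A² prefactor) comes out to 8·π·a_0^3/3.
With a_0 = 1.67: A² = 0.02563 and A = 0.1601.

A ≈ 0.160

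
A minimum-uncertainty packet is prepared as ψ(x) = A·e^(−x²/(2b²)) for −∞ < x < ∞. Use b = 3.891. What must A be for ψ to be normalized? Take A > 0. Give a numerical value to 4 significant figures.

We need A² ∫|f|² dx = 1, taking the integral from −∞ to ∞.
∫|ψ|² dx = A²·(√(π)·b).
So A² = (√(π)·b)^(−1).
Substituting b = 3.891 gives A² = 0.14500, so A = 0.38079.

A ≈ 0.3808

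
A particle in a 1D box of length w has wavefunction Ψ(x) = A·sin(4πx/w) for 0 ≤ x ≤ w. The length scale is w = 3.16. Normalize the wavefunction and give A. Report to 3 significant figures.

A ≈ 0.796

Require ∫ |Ψ|² dx = 1 over the whole domain.
∫|Ψ|² dx = A²·(w/2).
So A² = (w/2)^(−1).
With w = 3.16: A² = 0.6329 and A = 0.7956.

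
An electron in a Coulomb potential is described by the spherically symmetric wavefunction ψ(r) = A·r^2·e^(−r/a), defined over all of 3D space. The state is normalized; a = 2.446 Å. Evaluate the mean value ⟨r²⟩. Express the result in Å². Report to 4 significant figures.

By definition ⟨r²⟩ = ∫ r^2 |ψ(r)|² 4πr² dr.
Using ∫₀^∞ rⁿ e^(−αr) dr = n!/αⁿ⁺¹, since the A² factors cancel between numerator and denominator, ⟨r²⟩ = 14·a^2.
Putting a = 2.446 gives 83.761.

⟨r^2⟩ ≈ 83.76 Å^2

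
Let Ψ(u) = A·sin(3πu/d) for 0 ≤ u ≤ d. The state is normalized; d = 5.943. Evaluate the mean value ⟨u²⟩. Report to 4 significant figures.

⟨u²⟩ = ∫ u^2 |Ψ|² du over the full domain.
Evaluating both integrals, ⟨u²⟩ = -d^2/(18·π^2) + d^2/3.
Putting d = 5.943 gives 11.574.

⟨u^2⟩ ≈ 11.57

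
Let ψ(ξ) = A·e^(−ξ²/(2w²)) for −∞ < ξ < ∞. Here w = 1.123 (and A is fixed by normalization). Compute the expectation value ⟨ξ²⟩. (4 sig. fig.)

⟨ξ^2⟩ ≈ 0.6306

By definition ⟨ξ²⟩ = ∫ ξ^2 |ψ(ξ)|² dξ.
Evaluating both integrals, ⟨ξ²⟩ = w^2/2.
With w = 1.123, ⟨ξ^2⟩ = 0.63056.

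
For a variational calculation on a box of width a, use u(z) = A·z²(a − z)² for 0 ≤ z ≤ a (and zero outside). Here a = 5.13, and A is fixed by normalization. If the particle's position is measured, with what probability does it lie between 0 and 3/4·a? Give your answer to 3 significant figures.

P ≈ 0.951

|u|² is the probability density, so P = ∫_{0}^{3/4·a} |u|² dz.
With A² fixed by ∫|u|² = 1, i.e. A² = (a^9/630)^(−1), substitute and integrate.
Let t = z/a; then A² and the length scale cancel, so P = ∫_{0}^{3/4} t^4·(1 - t)^4 dt ÷ ∫_{0}^{1} t^4·(1 - t)^4 dt.
Using ∫ t^4·(1 - t)^4 dt = t^5·(70·t^4 - 315·t^3 + 540·t^2 - 420·t + 126)/630, the numerator is ≈ 0.0015096 and the denominator is 1/630.
The result is P = 0.9511.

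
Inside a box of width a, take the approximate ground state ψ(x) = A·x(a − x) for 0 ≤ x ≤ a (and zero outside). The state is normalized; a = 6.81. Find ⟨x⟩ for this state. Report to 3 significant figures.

⟨x⟩ ≈ 3.41

By definition ⟨x⟩ = ∫ x |ψ(x)|² dx.
Since the A² factors cancel between numerator and denominator, ⟨x⟩ = a/2.
Putting a = 6.81 gives 3.405.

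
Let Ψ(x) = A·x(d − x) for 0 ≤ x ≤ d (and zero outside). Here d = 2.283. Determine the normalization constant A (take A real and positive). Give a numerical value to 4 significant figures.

A ≈ 0.6955

We need A² ∫|f|² dx = 1, taking the integral from 0 to d.
Expanding the polynomial and integrating term by term, carrying out the integral gives A² · d^5/30.
Substituting d = 2.283 gives A² = 0.48372, so A = 0.69550.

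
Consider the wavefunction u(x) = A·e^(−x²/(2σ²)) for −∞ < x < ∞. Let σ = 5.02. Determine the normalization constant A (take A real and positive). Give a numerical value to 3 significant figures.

A ≈ 0.335

Require ∫ |u|² dx = 1 over the whole domain.
With ∫_{−∞}^{∞} x^(2m) e^(−αx²) dx = (2m−1)!!·√π / (2^m α^(m+1/2)), the integral (without the A² prefactor) comes out to √(π)·σ.
Setting this equal to 1 gives A² = 1/(√(π)·σ).
Substituting σ = 5.02 gives A² = 0.1124, so A = 0.3352.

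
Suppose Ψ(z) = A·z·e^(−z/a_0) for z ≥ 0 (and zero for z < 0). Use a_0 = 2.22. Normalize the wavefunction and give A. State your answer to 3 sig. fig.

We need A² ∫|f|² dz = 1, taking the integral from 0 to ∞.
∫|Ψ|² dz = A²·(a_0^3/4).
Setting this equal to 1 gives A² = 1/(a_0^3/4).
Plugging in a_0 = 2.22 yields A = 0.6046.

A ≈ 0.605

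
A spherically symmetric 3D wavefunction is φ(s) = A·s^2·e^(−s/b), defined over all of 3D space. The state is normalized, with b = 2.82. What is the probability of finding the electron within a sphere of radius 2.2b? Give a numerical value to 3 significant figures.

With dV = 4πs²ds, the probability is ∫|φ|² dV over s ≤ 2.2b.
Normalization gives A² = 1/(45·π·b^7/2).
Let u = s/b; then A², 4π and the length scale all cancel, so P = ∫_{0}^{2.2} u^6·e^(-2·u) du ÷ ∫_{0}^{∞} u^6·e^(-2·u) du.
Using ∫ u^6·e^(-2·u) du = -(4·u^6 + 12·u^5 + 30·u^4 + 60·u^3 + 90·u^2 + 90·u + 45)·e^(-2·u)/8, the numerator is ≈ 0.87950 and the denominator is 45/8.
This evaluates to P = 0.1564.

P ≈ 0.156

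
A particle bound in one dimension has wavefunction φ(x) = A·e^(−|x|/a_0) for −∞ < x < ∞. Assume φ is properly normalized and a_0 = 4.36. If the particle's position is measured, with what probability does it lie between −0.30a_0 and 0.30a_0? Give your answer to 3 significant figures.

|φ|² is the probability density, so P = ∫_{−0.30a_0}^{0.30a_0} |φ|² dx.
With A² fixed by ∫|φ|² = 1, i.e. A² = (a_0)^(−1), substitute and integrate.
By symmetry take twice the x ≥ 0 contribution in numerator and denominator; the 2's cancel. Let u = x/a_0; then A² and the length scale cancel, so P = ∫_{0}^{0.30} e^(-2·u) du ÷ ∫_{0}^{∞} e^(-2·u) du.
With ∫ e^(-2·u) du = -e^(-2·u)/2 + C, the region integral is 1/2 - e^(-3/5)/2 and the full one is 1/2.
Taking the ratio, P = 0.4512.

P ≈ 0.451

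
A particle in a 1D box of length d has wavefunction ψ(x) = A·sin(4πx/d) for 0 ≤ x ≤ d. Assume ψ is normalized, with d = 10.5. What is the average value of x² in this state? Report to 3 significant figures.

⟨x^2⟩ ≈ 36.4

⟨x²⟩ = ∫ x^2 |ψ|² dx over the full domain.
With ∫₀^d sin²(nπx/d) dx = d/2, the ratio of the moment integral to the normalization integral gives ⟨x²⟩ = -d^2/(32·π^2) + d^2/3.
With d = 10.5, ⟨x^2⟩ = 36.40.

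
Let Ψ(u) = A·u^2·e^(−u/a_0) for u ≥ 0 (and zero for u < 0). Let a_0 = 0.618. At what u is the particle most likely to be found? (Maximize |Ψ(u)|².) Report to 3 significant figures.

The maximum of |Ψ(u)|² occurs where its derivative vanishes.
This gives u = 2·a_0.
With a_0 = 0.618, the most probable position is 1.236.

u ≈ 1.24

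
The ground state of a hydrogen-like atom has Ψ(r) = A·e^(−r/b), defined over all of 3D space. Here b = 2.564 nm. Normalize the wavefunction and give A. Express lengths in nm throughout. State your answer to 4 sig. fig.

The normalization condition is ∫|Ψ|² 4πr² dr = 1 from 0 to ∞.
The angular integral contributes 4π, leaving ∫₀^∞ r²|Ψ|² dr.
Using ∫₀^∞ rⁿ e^(−αr) dr = n!/αⁿ⁺¹, carrying out the integral gives A² · π·b^3.
Hence A² = 1/[π·b^3].
Plugging in b = 2.564 yields A = 0.13742.

A ≈ 0.1374 nm^(-3/2)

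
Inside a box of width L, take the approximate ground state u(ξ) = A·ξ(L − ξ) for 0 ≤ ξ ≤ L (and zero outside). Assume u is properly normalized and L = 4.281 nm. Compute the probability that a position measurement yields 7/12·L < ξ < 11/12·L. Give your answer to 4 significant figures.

The probability is P = ∫ |u|² dξ over [7/12·L, 11/12·L].
With A² fixed by ∫|u|² = 1, i.e. A² = (L^5/30)^(−1), substitute and integrate.
Let t = ξ/L; then A² and the length scale cancel, so P = ∫_{7/12}^{11/12} t^2·(1 - t)^2 dt ÷ ∫_{0}^{1} t^2·(1 - t)^2 dt.
An antiderivative of t^2·(1 - t)^2 is t^3·(6·t^2 - 15·t + 10)/30; evaluating from 7/12 to 11/12 gives ≈ 0.0113844, while the full integral is 1/30.
Taking the ratio, P = 0.34153.

P ≈ 0.3415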